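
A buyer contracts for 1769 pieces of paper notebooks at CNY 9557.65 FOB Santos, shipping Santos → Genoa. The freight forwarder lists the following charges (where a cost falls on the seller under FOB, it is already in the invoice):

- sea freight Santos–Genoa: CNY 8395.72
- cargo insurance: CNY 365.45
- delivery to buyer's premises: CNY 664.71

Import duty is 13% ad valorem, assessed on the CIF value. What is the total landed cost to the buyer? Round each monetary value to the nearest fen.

Total landed cost: CNY 21364.98

FOB: the seller bears costs until goods are on board at the origin port; the buyer bears freight, insurance and all costs thereafter.
CIF value = FOB price + freight + insurance = 9557.65 + 8395.72 + 365.45 = 18318.82
Import duty = 18318.82 × 13% = 2381.45
Buyer bears: freight 8395.72 + insurance 365.45 + delivery 664.71 + duty 2381.45 = 11807.33
Landed cost = invoice 9557.65 + 11807.33 = 21364.98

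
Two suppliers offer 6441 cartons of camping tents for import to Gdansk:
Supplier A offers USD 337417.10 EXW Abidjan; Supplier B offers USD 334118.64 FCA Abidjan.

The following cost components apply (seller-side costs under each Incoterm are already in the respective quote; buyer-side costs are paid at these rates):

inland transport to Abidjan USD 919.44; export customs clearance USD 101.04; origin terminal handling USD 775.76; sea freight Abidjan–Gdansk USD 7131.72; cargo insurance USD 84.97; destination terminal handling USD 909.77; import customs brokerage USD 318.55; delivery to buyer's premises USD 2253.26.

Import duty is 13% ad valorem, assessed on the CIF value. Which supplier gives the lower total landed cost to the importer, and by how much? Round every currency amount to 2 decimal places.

Supplier A (EXW):
CIF value = EXW price + inland to port + export clearance + origin terminal + freight + insurance = 337417.10 + 919.44 + 101.04 + 775.76 + 7131.72 + 84.97 = 346430.03
Import duty = 346430.03 × 13% = 45035.90
Buyer bears (A): 919.44 + 101.04 + 775.76 + 7131.72 + 84.97 + 909.77 + 318.55 + 2253.26 = 12494.51
Landed cost (A) = invoice 337417.10 + 12494.51 + duty 45035.90 = 394947.51
Supplier B (FCA):
CIF value = FCA price + origin terminal + freight + insurance = 334118.64 + 775.76 + 7131.72 + 84.97 = 342111.09
Import duty = 342111.09 × 13% = 44474.44
Buyer bears (B): 775.76 + 7131.72 + 84.97 + 909.77 + 318.55 + 2253.26 = 11474.03
Landed cost (B) = invoice 334118.64 + 11474.03 + duty 44474.44 = 390067.11
Difference = |394947.51 − 390067.11| = 4880.40

Supplier B is cheaper by USD 4880.40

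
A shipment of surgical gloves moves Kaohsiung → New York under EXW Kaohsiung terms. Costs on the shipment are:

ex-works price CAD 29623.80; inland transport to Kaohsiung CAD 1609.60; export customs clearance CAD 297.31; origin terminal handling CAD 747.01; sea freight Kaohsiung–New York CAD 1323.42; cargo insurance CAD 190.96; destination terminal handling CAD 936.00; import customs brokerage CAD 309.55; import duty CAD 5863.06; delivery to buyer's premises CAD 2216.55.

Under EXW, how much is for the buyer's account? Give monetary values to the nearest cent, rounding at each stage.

EXW: the seller makes goods available at their premises; the buyer bears all onward costs.
Seller's account: goods 29623.80 = 29623.80
Buyer's account: inland to port 1609.60 + export clearance 297.31 + origin terminal 747.01 + freight 1323.42 + insurance 190.96 + destination terminal 936.00 + brokerage 309.55 + duty 5863.06 + delivery 2216.55 = 13493.46

Buyer's account: CAD 13493.46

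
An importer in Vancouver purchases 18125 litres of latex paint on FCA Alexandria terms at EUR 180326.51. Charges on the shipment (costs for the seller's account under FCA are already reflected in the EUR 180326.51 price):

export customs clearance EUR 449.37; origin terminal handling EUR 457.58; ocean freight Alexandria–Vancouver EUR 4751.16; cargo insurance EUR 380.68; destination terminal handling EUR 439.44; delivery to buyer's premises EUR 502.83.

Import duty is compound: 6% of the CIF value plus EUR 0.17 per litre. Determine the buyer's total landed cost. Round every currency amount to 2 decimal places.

Total landed cost: EUR 201094.41

FCA: the seller delivers export-cleared goods to the carrier; the buyer bears costs from that point.
Already in the invoice (seller's account under FCA): export clearance — exclude.
CIF value = FCA price + origin terminal + freight + insurance = 180326.51 + 457.58 + 4751.16 + 380.68 = 185915.93
Ad valorem component: 185915.93 × 6% = 11154.96
Specific component: 18125 × 0.17 = 3081.25
Import duty = 11154.96 + 3081.25 = 14236.21
Buyer bears: origin terminal 457.58 + freight 4751.16 + insurance 380.68 + destination terminal 439.44 + delivery 502.83 + duty 14236.21 = 20767.90
Landed cost = invoice 180326.51 + 20767.90 = 201094.41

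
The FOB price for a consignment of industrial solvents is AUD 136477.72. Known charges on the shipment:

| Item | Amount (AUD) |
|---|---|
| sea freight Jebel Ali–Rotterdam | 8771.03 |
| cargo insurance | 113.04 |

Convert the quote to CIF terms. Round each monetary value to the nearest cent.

CIF price: AUD 145361.79

From FOB to CIF, the seller additionally bears: freight, insurance.
CIF price = 136477.72 + 8771.03 + 113.04 = 145361.79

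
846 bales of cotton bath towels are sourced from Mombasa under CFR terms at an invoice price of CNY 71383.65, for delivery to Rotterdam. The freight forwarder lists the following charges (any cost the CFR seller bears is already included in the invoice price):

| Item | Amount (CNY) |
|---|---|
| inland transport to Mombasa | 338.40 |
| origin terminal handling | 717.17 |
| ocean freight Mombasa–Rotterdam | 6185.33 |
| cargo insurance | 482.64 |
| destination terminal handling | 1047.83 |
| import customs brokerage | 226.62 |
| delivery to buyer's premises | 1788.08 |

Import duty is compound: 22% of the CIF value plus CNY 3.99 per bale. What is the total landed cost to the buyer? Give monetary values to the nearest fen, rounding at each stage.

CFR: the seller pays costs through ocean freight to the destination port, but not insurance.
Already in the invoice (seller's account under CFR): inland to port, origin terminal, freight — exclude.
CIF value = CFR price + insurance = 71383.65 + 482.64 = 71866.29
Ad valorem component: 71866.29 × 22% = 15810.58
Specific component: 846 × 3.99 = 3375.54
Import duty = 15810.58 + 3375.54 = 19186.12
Buyer bears: insurance 482.64 + destination terminal 1047.83 + brokerage 226.62 + delivery 1788.08 + duty 19186.12 = 22731.29
Landed cost = invoice 71383.65 + 22731.29 = 94114.94

Total landed cost: CNY 94114.94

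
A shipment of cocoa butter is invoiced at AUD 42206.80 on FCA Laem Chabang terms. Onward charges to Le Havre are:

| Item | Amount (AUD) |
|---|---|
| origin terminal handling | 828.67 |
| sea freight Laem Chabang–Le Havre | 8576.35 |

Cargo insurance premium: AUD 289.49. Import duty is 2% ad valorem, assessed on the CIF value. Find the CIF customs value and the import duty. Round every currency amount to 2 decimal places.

CIF = FCA price + pre-shipment costs + freight + insurance
CIF = 42206.80 + 828.67 + 8576.35 + 289.49 = 51901.31
Import duty = 51901.31 × 2% = 1038.03

CIF value: AUD 51901.31; import duty: AUD 1038.03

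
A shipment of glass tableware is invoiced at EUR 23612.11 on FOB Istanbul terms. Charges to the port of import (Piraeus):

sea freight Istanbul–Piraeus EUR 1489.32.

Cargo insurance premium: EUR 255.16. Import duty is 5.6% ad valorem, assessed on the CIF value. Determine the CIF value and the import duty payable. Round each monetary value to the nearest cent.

CIF = FOB price + freight + insurance
CIF = 23612.11 + 1489.32 + 255.16 = 25356.59
Import duty = 25356.59 × 5.6% = 1419.97

CIF value: EUR 25356.59; import duty: EUR 1419.97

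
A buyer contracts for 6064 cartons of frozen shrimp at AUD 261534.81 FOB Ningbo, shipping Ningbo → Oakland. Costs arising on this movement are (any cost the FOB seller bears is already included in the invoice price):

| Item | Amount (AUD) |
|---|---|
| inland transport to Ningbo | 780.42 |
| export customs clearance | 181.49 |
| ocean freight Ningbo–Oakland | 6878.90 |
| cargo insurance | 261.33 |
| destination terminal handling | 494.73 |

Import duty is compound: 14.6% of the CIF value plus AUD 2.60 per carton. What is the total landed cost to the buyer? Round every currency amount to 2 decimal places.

FOB: the seller bears costs until goods are on board at the origin port; the buyer bears freight, insurance and all costs thereafter.
Already in the invoice (seller's account under FOB): inland to port, export clearance — exclude.
CIF value = FOB price + freight + insurance = 261534.81 + 6878.90 + 261.33 = 268675.04
Ad valorem component: 268675.04 × 14.6% = 39226.56
Specific component: 6064 × 2.60 = 15766.40
Import duty = 39226.56 + 15766.40 = 54992.96
Buyer bears: freight 6878.90 + insurance 261.33 + destination terminal 494.73 + duty 54992.96 = 62627.92
Landed cost = invoice 261534.81 + 62627.92 = 324162.73

Total landed cost: AUD 324162.73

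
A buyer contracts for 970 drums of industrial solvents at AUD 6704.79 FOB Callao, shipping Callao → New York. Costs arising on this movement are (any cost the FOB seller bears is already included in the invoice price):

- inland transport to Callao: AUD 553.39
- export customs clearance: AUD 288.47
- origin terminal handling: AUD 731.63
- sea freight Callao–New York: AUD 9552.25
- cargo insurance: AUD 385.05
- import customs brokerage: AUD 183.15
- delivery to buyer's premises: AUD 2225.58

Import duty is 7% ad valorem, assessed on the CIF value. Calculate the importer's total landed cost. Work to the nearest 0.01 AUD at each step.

FOB: the seller bears costs until goods are on board at the origin port; the buyer bears freight, insurance and all costs thereafter.
Already in the invoice (seller's account under FOB): inland to port, export clearance, origin terminal — exclude.
CIF value = FOB price + freight + insurance = 6704.79 + 9552.25 + 385.05 = 16642.09
Import duty = 16642.09 × 7% = 1164.95
Buyer bears: freight 9552.25 + insurance 385.05 + brokerage 183.15 + delivery 2225.58 + duty 1164.95 = 13510.98
Landed cost = invoice 6704.79 + 13510.98 = 20215.77

Total landed cost: AUD 20215.77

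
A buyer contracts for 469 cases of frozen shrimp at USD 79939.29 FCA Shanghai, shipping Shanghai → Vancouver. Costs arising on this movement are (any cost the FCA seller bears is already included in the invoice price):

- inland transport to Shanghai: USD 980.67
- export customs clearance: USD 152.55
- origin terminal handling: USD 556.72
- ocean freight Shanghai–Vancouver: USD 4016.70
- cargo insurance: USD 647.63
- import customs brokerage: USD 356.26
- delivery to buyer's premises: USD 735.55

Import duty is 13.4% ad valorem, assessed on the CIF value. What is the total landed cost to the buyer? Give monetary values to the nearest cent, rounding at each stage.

Total landed cost: USD 97663.64

FCA: the seller delivers export-cleared goods to the carrier; the buyer bears costs from that point.
Already in the invoice (seller's account under FCA): inland to port, export clearance — exclude.
CIF value = FCA price + origin terminal + freight + insurance = 79939.29 + 556.72 + 4016.70 + 647.63 = 85160.34
Import duty = 85160.34 × 13.4% = 11411.49
Buyer bears: origin terminal 556.72 + freight 4016.70 + insurance 647.63 + brokerage 356.26 + delivery 735.55 + duty 11411.49 = 17724.35
Landed cost = invoice 79939.29 + 17724.35 = 97663.64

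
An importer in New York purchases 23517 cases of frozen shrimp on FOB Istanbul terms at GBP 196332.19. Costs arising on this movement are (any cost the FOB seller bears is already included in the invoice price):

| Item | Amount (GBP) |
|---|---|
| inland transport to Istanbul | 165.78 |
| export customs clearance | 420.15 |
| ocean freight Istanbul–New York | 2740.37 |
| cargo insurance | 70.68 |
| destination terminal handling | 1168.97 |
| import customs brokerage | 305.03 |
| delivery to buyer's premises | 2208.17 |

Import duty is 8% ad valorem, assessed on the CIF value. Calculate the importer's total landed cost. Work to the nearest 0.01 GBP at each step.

Total landed cost: GBP 218756.87

FOB: the seller bears costs until goods are on board at the origin port; the buyer bears freight, insurance and all costs thereafter.
Already in the invoice (seller's account under FOB): inland to port, export clearance — exclude.
CIF value = FOB price + freight + insurance = 196332.19 + 2740.37 + 70.68 = 199143.24
Import duty = 199143.24 × 8% = 15931.46
Buyer bears: freight 2740.37 + insurance 70.68 + destination terminal 1168.97 + brokerage 305.03 + delivery 2208.17 + duty 15931.46 = 22424.68
Landed cost = invoice 196332.19 + 22424.68 = 218756.87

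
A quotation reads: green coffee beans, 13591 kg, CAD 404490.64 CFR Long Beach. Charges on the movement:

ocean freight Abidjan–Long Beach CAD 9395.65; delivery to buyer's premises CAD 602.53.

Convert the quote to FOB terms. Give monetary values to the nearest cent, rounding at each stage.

FOB price: CAD 395094.99

Not relevant to the conversion: delivery — on the buyer under both terms; not part of either seller's price.
From CFR to FOB, the seller no longer bears: freight.
FOB price = 404490.64 − 9395.65 = 395094.99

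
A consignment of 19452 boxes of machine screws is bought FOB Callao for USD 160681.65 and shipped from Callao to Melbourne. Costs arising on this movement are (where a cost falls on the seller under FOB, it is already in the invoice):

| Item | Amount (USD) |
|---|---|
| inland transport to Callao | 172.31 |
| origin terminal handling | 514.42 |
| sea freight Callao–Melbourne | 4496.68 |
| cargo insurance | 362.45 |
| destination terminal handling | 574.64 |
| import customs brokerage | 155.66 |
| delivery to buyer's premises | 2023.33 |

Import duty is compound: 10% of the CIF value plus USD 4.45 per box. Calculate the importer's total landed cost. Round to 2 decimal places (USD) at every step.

Total landed cost: USD 271409.89

FOB: the seller bears costs until goods are on board at the origin port; the buyer bears freight, insurance and all costs thereafter.
Already in the invoice (seller's account under FOB): inland to port, origin terminal — exclude.
CIF value = FOB price + freight + insurance = 160681.65 + 4496.68 + 362.45 = 165540.78
Ad valorem component: 165540.78 × 10% = 16554.08
Specific component: 19452 × 4.45 = 86561.40
Import duty = 16554.08 + 86561.40 = 103115.48
Buyer bears: freight 4496.68 + insurance 362.45 + destination terminal 574.64 + brokerage 155.66 + delivery 2023.33 + duty 103115.48 = 110728.24
Landed cost = invoice 160681.65 + 110728.24 = 271409.89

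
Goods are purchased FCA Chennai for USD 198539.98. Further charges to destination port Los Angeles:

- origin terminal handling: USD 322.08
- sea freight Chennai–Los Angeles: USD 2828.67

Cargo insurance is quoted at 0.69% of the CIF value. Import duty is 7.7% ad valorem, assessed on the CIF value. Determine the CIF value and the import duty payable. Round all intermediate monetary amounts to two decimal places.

CIF value: USD 203092.07; import duty: USD 15638.09

Let C be the CIF value. C = FCA price + pre-shipment costs + freight + 0.69% × C
C − 0.69% × C = 198539.98 + 322.08 + 2828.67
0.9931 × C = 201690.73
C = 201690.73 / 0.9931 = 203092.07
Insurance premium = 0.69% × 203092.07 = 1401.34
Import duty = 203092.07 × 7.7% = 15638.09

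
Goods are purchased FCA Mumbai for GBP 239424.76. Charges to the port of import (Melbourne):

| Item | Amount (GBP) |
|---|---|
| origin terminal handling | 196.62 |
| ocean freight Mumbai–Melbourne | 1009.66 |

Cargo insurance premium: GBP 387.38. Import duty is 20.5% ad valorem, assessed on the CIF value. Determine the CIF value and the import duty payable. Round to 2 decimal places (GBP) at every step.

CIF = FCA price + pre-shipment costs + freight + insurance
CIF = 239424.76 + 196.62 + 1009.66 + 387.38 = 241018.42
Import duty = 241018.42 × 20.5% = 49408.78

CIF value: GBP 241018.42; import duty: GBP 49408.78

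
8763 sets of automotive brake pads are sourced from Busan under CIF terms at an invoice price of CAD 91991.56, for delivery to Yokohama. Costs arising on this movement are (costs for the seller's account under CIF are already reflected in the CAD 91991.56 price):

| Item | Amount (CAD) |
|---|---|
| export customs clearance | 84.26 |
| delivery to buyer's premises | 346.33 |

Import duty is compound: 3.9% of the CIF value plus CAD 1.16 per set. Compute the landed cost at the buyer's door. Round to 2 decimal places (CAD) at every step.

Total landed cost: CAD 106090.64

CIF: the seller pays costs through ocean freight and marine insurance to the destination port.
Already in the invoice (seller's account under CIF): export clearance — exclude.
The CIF price already equals the CIF value: 91991.56
Ad valorem component: 91991.56 × 3.9% = 3587.67
Specific component: 8763 × 1.16 = 10165.08
Import duty = 3587.67 + 10165.08 = 13752.75
Buyer bears: delivery 346.33 + duty 13752.75 = 14099.08
Landed cost = invoice 91991.56 + 14099.08 = 106090.64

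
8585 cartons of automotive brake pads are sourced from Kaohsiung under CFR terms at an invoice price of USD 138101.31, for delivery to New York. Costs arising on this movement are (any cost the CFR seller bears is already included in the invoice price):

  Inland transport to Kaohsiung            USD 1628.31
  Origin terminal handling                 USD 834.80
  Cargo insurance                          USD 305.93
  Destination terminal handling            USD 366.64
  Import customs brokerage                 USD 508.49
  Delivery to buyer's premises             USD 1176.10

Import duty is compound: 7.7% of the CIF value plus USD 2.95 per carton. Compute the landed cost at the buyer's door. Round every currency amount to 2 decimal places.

CFR: the seller pays costs through ocean freight to the destination port, but not insurance.
Already in the invoice (seller's account under CFR): inland to port, origin terminal — exclude.
CIF value = CFR price + insurance = 138101.31 + 305.93 = 138407.24
Ad valorem component: 138407.24 × 7.7% = 10657.36
Specific component: 8585 × 2.95 = 25325.75
Import duty = 10657.36 + 25325.75 = 35983.11
Buyer bears: insurance 305.93 + destination terminal 366.64 + brokerage 508.49 + delivery 1176.10 + duty 35983.11 = 38340.27
Landed cost = invoice 138101.31 + 38340.27 = 176441.58

Total landed cost: USD 176441.58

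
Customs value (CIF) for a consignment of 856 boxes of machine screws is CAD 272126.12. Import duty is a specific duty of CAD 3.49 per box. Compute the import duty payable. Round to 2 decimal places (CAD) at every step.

Import duty: CAD 2987.44

Import duty = 856 × 3.49 = 2987.44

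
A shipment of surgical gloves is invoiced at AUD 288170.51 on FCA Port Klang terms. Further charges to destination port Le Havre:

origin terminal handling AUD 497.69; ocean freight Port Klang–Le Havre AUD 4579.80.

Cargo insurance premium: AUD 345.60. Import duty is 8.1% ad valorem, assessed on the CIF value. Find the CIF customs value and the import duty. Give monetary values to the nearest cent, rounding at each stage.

CIF value: AUD 293593.60; import duty: AUD 23781.08

CIF = FCA price + pre-shipment costs + freight + insurance
CIF = 288170.51 + 497.69 + 4579.80 + 345.60 = 293593.60
Import duty = 293593.60 × 8.1% = 23781.08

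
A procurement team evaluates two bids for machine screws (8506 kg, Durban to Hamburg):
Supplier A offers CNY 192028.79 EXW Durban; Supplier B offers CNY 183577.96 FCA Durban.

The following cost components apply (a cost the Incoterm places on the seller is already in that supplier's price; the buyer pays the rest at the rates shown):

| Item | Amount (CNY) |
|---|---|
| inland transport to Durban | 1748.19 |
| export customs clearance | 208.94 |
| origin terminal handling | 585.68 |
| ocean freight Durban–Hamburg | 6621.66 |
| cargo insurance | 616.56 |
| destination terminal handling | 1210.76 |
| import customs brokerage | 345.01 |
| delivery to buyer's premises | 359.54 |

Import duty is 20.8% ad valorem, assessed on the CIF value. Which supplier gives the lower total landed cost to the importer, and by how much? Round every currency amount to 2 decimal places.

Supplier A (EXW):
CIF value = EXW price + inland to port + export clearance + origin terminal + freight + insurance = 192028.79 + 1748.19 + 208.94 + 585.68 + 6621.66 + 616.56 = 201809.82
Import duty = 201809.82 × 20.8% = 41976.44
Buyer bears (A): 1748.19 + 208.94 + 585.68 + 6621.66 + 616.56 + 1210.76 + 345.01 + 359.54 = 11696.34
Landed cost (A) = invoice 192028.79 + 11696.34 + duty 41976.44 = 245701.57
Supplier B (FCA):
CIF value = FCA price + origin terminal + freight + insurance = 183577.96 + 585.68 + 6621.66 + 616.56 = 191401.86
Import duty = 191401.86 × 20.8% = 39811.59
Buyer bears (B): 585.68 + 6621.66 + 616.56 + 1210.76 + 345.01 + 359.54 = 9739.21
Landed cost (B) = invoice 183577.96 + 9739.21 + duty 39811.59 = 233128.76
Difference = |245701.57 − 233128.76| = 12572.81

Supplier B is cheaper by CNY 12572.81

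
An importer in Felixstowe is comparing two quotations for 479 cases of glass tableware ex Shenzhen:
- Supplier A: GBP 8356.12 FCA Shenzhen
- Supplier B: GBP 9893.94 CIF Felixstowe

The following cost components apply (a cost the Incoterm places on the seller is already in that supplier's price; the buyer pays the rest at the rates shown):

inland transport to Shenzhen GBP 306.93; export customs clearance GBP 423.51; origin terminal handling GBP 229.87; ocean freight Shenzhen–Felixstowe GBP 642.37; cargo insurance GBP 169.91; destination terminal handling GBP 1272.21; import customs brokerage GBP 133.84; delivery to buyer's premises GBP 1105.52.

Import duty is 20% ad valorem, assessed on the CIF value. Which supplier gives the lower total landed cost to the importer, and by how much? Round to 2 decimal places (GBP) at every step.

Supplier A is cheaper by GBP 594.81

Supplier A (FCA):
CIF value = FCA price + origin terminal + freight + insurance = 8356.12 + 229.87 + 642.37 + 169.91 = 9398.27
Import duty = 9398.27 × 20% = 1879.65
Buyer bears (A): 229.87 + 642.37 + 169.91 + 1272.21 + 133.84 + 1105.52 = 3553.72
Landed cost (A) = invoice 8356.12 + 3553.72 + duty 1879.65 = 13789.49
Supplier B (CIF):
The CIF price already equals the CIF value: 9893.94
Import duty = 9893.94 × 20% = 1978.79
Buyer bears (B): 1272.21 + 133.84 + 1105.52 = 2511.57
Landed cost (B) = invoice 9893.94 + 2511.57 + duty 1978.79 = 14384.30
Difference = |13789.49 − 14384.30| = 594.81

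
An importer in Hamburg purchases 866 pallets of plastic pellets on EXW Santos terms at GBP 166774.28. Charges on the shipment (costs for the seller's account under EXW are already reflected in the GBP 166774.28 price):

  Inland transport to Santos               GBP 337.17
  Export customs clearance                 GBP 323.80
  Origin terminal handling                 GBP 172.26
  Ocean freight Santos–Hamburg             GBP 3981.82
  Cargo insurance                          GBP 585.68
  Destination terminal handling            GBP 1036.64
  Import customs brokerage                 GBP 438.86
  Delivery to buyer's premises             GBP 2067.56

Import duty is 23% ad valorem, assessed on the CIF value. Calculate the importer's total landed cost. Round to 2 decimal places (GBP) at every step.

EXW: the seller makes goods available at their premises; the buyer bears all onward costs.
CIF value = EXW price + inland to port + export clearance + origin terminal + freight + insurance = 166774.28 + 337.17 + 323.80 + 172.26 + 3981.82 + 585.68 = 172175.01
Import duty = 172175.01 × 23% = 39600.25
Buyer bears: inland to port 337.17 + export clearance 323.80 + origin terminal 172.26 + freight 3981.82 + insurance 585.68 + destination terminal 1036.64 + brokerage 438.86 + delivery 2067.56 + duty 39600.25 = 48544.04
Landed cost = invoice 166774.28 + 48544.04 = 215318.32

Total landed cost: GBP 215318.32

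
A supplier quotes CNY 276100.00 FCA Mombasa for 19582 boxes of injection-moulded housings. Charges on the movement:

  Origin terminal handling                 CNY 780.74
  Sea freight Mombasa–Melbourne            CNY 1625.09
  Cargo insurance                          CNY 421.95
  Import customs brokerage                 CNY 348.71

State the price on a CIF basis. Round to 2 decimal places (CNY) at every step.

CIF price: CNY 278927.78

Not relevant to the conversion: brokerage — on the buyer under both terms; not part of either seller's price.
From FCA to CIF, the seller additionally bears: origin terminal, freight, insurance.
CIF price = 276100.00 + 780.74 + 1625.09 + 421.95 = 278927.78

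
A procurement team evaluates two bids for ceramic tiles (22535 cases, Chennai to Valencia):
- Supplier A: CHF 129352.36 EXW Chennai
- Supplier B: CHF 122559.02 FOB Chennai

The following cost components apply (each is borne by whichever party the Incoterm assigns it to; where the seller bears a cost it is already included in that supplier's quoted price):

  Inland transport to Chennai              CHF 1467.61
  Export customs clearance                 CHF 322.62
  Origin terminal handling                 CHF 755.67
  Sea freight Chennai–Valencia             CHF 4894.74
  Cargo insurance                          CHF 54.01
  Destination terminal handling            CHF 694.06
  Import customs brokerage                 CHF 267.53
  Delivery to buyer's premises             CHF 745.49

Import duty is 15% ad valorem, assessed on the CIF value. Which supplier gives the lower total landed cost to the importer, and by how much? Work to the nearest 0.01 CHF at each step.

Supplier A (EXW):
CIF value = EXW price + inland to port + export clearance + origin terminal + freight + insurance = 129352.36 + 1467.61 + 322.62 + 755.67 + 4894.74 + 54.01 = 136847.01
Import duty = 136847.01 × 15% = 20527.05
Buyer bears (A): 1467.61 + 322.62 + 755.67 + 4894.74 + 54.01 + 694.06 + 267.53 + 745.49 = 9201.73
Landed cost (A) = invoice 129352.36 + 9201.73 + duty 20527.05 = 159081.14
Supplier B (FOB):
CIF value = FOB price + freight + insurance = 122559.02 + 4894.74 + 54.01 = 127507.77
Import duty = 127507.77 × 15% = 19126.17
Buyer bears (B): 4894.74 + 54.01 + 694.06 + 267.53 + 745.49 = 6655.83
Landed cost (B) = invoice 122559.02 + 6655.83 + duty 19126.17 = 148341.02
Difference = |159081.14 − 148341.02| = 10740.12

Supplier B is cheaper by CHF 10740.12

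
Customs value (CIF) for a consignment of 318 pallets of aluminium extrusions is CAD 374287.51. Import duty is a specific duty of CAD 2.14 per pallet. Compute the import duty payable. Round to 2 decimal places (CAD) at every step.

Import duty = 318 × 2.14 = 680.52

Import duty: CAD 680.52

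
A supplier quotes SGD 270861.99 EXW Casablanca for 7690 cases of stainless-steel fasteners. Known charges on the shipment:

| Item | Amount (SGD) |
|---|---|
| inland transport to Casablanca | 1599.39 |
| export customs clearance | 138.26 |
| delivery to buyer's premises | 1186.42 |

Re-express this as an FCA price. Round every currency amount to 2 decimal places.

FCA price: SGD 272599.64

Not relevant to the conversion: delivery — on the buyer under both terms; not part of either seller's price.
From EXW to FCA, the seller additionally bears: inland to port, export clearance.
FCA price = 270861.99 + 1599.39 + 138.26 = 272599.64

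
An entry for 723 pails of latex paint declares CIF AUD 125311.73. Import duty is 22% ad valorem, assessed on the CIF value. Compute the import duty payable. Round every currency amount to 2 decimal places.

Import duty: AUD 27568.58

Import duty = 125311.73 × 22% = 27568.58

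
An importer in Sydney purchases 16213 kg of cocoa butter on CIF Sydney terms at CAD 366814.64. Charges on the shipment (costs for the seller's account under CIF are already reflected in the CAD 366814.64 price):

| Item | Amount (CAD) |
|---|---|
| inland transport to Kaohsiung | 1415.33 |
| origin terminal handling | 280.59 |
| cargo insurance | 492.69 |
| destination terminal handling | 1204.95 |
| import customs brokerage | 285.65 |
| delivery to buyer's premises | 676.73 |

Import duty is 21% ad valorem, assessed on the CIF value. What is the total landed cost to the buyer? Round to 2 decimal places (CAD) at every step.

Total landed cost: CAD 446013.04

CIF: the seller pays costs through ocean freight and marine insurance to the destination port.
Already in the invoice (seller's account under CIF): inland to port, origin terminal, insurance — exclude.
The CIF price already equals the CIF value: 366814.64
Import duty = 366814.64 × 21% = 77031.07
Buyer bears: destination terminal 1204.95 + brokerage 285.65 + delivery 676.73 + duty 77031.07 = 79198.40
Landed cost = invoice 366814.64 + 79198.40 = 446013.04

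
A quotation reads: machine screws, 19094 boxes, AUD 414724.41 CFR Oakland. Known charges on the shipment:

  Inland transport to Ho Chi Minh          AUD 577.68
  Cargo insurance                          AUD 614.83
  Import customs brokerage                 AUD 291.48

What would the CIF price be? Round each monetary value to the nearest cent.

CIF price: AUD 415339.24

Not relevant to the conversion: inland to port — on the seller under both CFR and CIF; already in the CFR price and stays in the CIF price. brokerage — on the buyer under both terms; not part of either seller's price.
From CFR to CIF, the seller additionally bears: insurance.
CIF price = 414724.41 + 614.83 = 415339.24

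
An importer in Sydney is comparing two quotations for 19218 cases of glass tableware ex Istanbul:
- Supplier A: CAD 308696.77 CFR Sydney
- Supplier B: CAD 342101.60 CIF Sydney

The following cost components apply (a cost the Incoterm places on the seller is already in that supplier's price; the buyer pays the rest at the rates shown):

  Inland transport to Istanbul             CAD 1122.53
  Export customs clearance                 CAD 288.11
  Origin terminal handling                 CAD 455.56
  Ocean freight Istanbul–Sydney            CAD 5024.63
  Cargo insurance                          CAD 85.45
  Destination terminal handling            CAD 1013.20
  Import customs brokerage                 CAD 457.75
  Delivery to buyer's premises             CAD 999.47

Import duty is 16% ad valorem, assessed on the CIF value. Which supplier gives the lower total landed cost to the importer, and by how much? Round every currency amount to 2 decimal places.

Supplier A (CFR):
CIF value = CFR price + insurance = 308696.77 + 85.45 = 308782.22
Import duty = 308782.22 × 16% = 49405.16
Buyer bears (A): 85.45 + 1013.20 + 457.75 + 999.47 = 2555.87
Landed cost (A) = invoice 308696.77 + 2555.87 + duty 49405.16 = 360657.80
Supplier B (CIF):
The CIF price already equals the CIF value: 342101.60
Import duty = 342101.60 × 16% = 54736.26
Buyer bears (B): 1013.20 + 457.75 + 999.47 = 2470.42
Landed cost (B) = invoice 342101.60 + 2470.42 + duty 54736.26 = 399308.28
Difference = |360657.80 − 399308.28| = 38650.48

Supplier A is cheaper by CAD 38650.48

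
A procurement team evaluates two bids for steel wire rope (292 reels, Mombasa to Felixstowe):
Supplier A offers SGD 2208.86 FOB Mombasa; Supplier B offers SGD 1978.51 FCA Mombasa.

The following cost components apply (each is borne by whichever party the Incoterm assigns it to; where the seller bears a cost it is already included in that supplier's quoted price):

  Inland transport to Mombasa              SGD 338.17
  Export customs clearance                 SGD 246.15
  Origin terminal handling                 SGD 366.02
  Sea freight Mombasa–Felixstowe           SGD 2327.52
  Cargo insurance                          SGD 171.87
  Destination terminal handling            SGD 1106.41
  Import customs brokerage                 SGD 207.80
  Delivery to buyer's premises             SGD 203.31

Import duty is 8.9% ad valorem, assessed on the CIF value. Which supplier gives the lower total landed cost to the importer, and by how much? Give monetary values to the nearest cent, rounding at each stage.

Supplier A (FOB):
CIF value = FOB price + freight + insurance = 2208.86 + 2327.52 + 171.87 = 4708.25
Import duty = 4708.25 × 8.9% = 419.03
Buyer bears (A): 2327.52 + 171.87 + 1106.41 + 207.80 + 203.31 = 4016.91
Landed cost (A) = invoice 2208.86 + 4016.91 + duty 419.03 = 6644.80
Supplier B (FCA):
CIF value = FCA price + origin terminal + freight + insurance = 1978.51 + 366.02 + 2327.52 + 171.87 = 4843.92
Import duty = 4843.92 × 8.9% = 431.11
Buyer bears (B): 366.02 + 2327.52 + 171.87 + 1106.41 + 207.80 + 203.31 = 4382.93
Landed cost (B) = invoice 1978.51 + 4382.93 + duty 431.11 = 6792.55
Difference = |6644.80 − 6792.55| = 147.75

Supplier A is cheaper by SGD 147.75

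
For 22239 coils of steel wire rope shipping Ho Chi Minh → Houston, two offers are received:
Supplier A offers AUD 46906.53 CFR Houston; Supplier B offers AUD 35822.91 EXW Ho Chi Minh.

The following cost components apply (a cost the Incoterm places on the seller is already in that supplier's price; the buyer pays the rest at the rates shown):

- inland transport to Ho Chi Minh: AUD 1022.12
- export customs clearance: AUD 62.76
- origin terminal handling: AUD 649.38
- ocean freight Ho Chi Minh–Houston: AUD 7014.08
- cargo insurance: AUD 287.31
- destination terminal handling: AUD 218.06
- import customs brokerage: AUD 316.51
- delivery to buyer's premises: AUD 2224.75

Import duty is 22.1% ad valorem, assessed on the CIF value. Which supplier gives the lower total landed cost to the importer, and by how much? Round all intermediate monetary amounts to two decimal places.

Supplier B is cheaper by AUD 2851.38

Supplier A (CFR):
CIF value = CFR price + insurance = 46906.53 + 287.31 = 47193.84
Import duty = 47193.84 × 22.1% = 10429.84
Buyer bears (A): 287.31 + 218.06 + 316.51 + 2224.75 = 3046.63
Landed cost (A) = invoice 46906.53 + 3046.63 + duty 10429.84 = 60383.00
Supplier B (EXW):
CIF value = EXW price + inland to port + export clearance + origin terminal + freight + insurance = 35822.91 + 1022.12 + 62.76 + 649.38 + 7014.08 + 287.31 = 44858.56
Import duty = 44858.56 × 22.1% = 9913.74
Buyer bears (B): 1022.12 + 62.76 + 649.38 + 7014.08 + 287.31 + 218.06 + 316.51 + 2224.75 = 11794.97
Landed cost (B) = invoice 35822.91 + 11794.97 + duty 9913.74 = 57531.62
Difference = |60383.00 − 57531.62| = 2851.38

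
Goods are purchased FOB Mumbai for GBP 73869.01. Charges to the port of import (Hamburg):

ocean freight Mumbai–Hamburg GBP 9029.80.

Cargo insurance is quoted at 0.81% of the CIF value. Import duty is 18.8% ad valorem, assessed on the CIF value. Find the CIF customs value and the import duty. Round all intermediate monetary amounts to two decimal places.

CIF value: GBP 83575.77; import duty: GBP 15712.24

Let C be the CIF value. C = FOB price + freight + 0.81% × C
C − 0.81% × C = 73869.01 + 9029.80
0.9919 × C = 82898.81
C = 82898.81 / 0.9919 = 83575.77
Insurance premium = 0.81% × 83575.77 = 676.96
Import duty = 83575.77 × 18.8% = 15712.24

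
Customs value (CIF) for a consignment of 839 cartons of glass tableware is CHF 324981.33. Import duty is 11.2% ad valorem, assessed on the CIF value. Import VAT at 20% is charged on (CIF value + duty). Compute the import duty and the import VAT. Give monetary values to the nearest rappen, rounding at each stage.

Import duty = 324981.33 × 11.2% = 36397.91
VAT base = CIF + duty = 324981.33 + 36397.91 = 361379.24
Import VAT = 361379.24 × 20% = 72275.85

Import duty: CHF 36397.91; import VAT: CHF 72275.85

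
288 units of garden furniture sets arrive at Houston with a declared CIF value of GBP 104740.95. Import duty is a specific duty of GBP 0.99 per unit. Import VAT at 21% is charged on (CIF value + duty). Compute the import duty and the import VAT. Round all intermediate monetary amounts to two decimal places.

Import duty: GBP 285.12; import VAT: GBP 22055.47

Import duty = 288 × 0.99 = 285.12
VAT base = CIF + duty = 104740.95 + 285.12 = 105026.07
Import VAT = 105026.07 × 21% = 22055.47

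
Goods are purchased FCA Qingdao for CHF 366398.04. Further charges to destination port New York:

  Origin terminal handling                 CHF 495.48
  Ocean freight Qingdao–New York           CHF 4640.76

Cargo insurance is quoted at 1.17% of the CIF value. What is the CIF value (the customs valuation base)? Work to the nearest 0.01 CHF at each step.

Let C be the CIF value. C = FCA price + pre-shipment costs + freight + 1.17% × C
C − 1.17% × C = 366398.04 + 495.48 + 4640.76
0.9883 × C = 371534.28
C = 371534.28 / 0.9883 = 375932.69
Insurance premium = 1.17% × 375932.69 = 4398.41

CIF value: CHF 375932.69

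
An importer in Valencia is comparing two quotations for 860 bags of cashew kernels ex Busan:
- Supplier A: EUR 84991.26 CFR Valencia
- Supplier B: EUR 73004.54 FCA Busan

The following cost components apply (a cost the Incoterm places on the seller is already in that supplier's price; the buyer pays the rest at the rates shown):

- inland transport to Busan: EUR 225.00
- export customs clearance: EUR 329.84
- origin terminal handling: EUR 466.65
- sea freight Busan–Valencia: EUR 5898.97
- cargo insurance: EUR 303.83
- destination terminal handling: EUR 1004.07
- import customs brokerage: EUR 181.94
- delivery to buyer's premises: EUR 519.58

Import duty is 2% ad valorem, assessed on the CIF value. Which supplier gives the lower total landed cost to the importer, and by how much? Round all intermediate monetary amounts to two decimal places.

Supplier B is cheaper by EUR 5733.52

Supplier A (CFR):
CIF value = CFR price + insurance = 84991.26 + 303.83 = 85295.09
Import duty = 85295.09 × 2% = 1705.90
Buyer bears (A): 303.83 + 1004.07 + 181.94 + 519.58 = 2009.42
Landed cost (A) = invoice 84991.26 + 2009.42 + duty 1705.90 = 88706.58
Supplier B (FCA):
CIF value = FCA price + origin terminal + freight + insurance = 73004.54 + 466.65 + 5898.97 + 303.83 = 79673.99
Import duty = 79673.99 × 2% = 1593.48
Buyer bears (B): 466.65 + 5898.97 + 303.83 + 1004.07 + 181.94 + 519.58 = 8375.04
Landed cost (B) = invoice 73004.54 + 8375.04 + duty 1593.48 = 82973.06
Difference = |88706.58 − 82973.06| = 5733.52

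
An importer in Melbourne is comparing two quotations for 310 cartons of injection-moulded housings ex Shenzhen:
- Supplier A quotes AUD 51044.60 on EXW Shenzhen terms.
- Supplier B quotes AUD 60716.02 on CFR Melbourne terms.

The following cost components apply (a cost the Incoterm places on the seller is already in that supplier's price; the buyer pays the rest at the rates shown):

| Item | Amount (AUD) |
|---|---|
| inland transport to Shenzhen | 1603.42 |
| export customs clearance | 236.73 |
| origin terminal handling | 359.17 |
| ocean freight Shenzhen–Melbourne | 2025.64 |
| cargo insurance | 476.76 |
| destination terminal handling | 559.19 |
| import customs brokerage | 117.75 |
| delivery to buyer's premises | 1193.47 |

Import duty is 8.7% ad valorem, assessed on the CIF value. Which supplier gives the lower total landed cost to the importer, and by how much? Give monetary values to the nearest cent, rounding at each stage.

Supplier A (EXW):
CIF value = EXW price + inland to port + export clearance + origin terminal + freight + insurance = 51044.60 + 1603.42 + 236.73 + 359.17 + 2025.64 + 476.76 = 55746.32
Import duty = 55746.32 × 8.7% = 4849.93
Buyer bears (A): 1603.42 + 236.73 + 359.17 + 2025.64 + 476.76 + 559.19 + 117.75 + 1193.47 = 6572.13
Landed cost (A) = invoice 51044.60 + 6572.13 + duty 4849.93 = 62466.66
Supplier B (CFR):
CIF value = CFR price + insurance = 60716.02 + 476.76 = 61192.78
Import duty = 61192.78 × 8.7% = 5323.77
Buyer bears (B): 476.76 + 559.19 + 117.75 + 1193.47 = 2347.17
Landed cost (B) = invoice 60716.02 + 2347.17 + duty 5323.77 = 68386.96
Difference = |62466.66 − 68386.96| = 5920.30

Supplier A is cheaper by AUD 5920.30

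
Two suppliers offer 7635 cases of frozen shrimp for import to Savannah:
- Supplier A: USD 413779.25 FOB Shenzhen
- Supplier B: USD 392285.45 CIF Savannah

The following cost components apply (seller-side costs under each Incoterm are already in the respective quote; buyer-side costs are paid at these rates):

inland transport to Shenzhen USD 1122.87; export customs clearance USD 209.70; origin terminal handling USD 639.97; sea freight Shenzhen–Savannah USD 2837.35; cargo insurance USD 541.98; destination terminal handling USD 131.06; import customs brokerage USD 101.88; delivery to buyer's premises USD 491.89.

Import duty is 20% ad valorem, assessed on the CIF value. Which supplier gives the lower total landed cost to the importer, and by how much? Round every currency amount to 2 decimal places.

Supplier A (FOB):
CIF value = FOB price + freight + insurance = 413779.25 + 2837.35 + 541.98 = 417158.58
Import duty = 417158.58 × 20% = 83431.72
Buyer bears (A): 2837.35 + 541.98 + 131.06 + 101.88 + 491.89 = 4104.16
Landed cost (A) = invoice 413779.25 + 4104.16 + duty 83431.72 = 501315.13
Supplier B (CIF):
The CIF price already equals the CIF value: 392285.45
Import duty = 392285.45 × 20% = 78457.09
Buyer bears (B): 131.06 + 101.88 + 491.89 = 724.83
Landed cost (B) = invoice 392285.45 + 724.83 + duty 78457.09 = 471467.37
Difference = |501315.13 − 471467.37| = 29847.76

Supplier B is cheaper by USD 29847.76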